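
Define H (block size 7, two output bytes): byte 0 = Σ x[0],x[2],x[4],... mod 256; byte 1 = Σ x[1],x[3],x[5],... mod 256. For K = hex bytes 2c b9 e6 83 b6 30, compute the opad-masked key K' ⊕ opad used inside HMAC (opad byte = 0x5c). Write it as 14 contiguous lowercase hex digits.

Key hex bytes 2c b9 e6 83 b6 30 is 6 bytes ≤ B = 7; zero-pad to 7 bytes: K' = 2c b9 e6 83 b6 30 00.
XOR each byte with 0x5c: 2c⊕5c=70, b9⊕5c=e5, e6⊕5c=ba, 83⊕5c=df, b6⊕5c=ea, 30⊕5c=6c, 00⊕5c=5c.

70e5badfea6c5c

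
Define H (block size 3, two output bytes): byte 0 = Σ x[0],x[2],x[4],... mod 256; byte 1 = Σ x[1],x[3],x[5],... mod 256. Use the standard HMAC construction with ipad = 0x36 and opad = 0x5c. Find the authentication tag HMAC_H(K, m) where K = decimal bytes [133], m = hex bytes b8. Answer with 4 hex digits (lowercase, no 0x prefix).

2345

Key decimal bytes [133] = 85 is 1 byte ≤ B = 3; zero-pad to 3 bytes: K' = 85 00 00.
K' ⊕ ipad = b3 36 36.  K' ⊕ opad = d9 5c 5c.
Inner input = (K'⊕ipad) ∥ m = b3 36 36 ∥ b8.
Inner hash: even-index sum = 233 mod 256 = 233; odd-index sum = 238 mod 256 = 238 → e9 ee.
Outer input = (K'⊕opad) ∥ inner = d9 5c 5c ∥ e9 ee.
Outer hash (tag): even-index sum = 547 mod 256 = 35; odd-index sum = 325 mod 256 = 69 → 23 45.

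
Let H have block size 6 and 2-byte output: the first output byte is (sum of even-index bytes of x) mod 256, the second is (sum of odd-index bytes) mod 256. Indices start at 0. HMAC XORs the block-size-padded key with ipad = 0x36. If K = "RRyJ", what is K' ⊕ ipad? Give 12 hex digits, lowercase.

Key "RRyJ" = 52 52 79 4a is 4 bytes ≤ B = 6; zero-pad to 6 bytes: K' = 52 52 79 4a 00 00.
XOR each byte with 0x36: 52⊕36=64, 52⊕36=64, 79⊕36=4f, 4a⊕36=7c, 00⊕36=36, 00⊕36=36.

64644f7c3636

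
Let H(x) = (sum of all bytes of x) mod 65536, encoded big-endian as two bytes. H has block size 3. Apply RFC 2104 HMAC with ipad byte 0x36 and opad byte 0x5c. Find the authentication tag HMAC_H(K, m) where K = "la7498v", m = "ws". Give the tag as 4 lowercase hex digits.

017b

Key "la7498v" = 6c 61 37 34 39 38 76 is 7 bytes > B = 3, so hash it first: H(key) = 02 1f, then zero-pad to 3 bytes: K' = 02 1f 00.
K' ⊕ ipad = 34 29 36.  K' ⊕ opad = 5e 43 5c.
Inner input = (K'⊕ipad) ∥ m = 34 29 36 ∥ 77 73.
Inner hash: sum = 52+41+54+119+115 = 381 → 01 7d.
Outer input = (K'⊕opad) ∥ inner = 5e 43 5c ∥ 01 7d.
Outer hash (tag): sum = 94+67+92+1+125 = 379 → 01 7b.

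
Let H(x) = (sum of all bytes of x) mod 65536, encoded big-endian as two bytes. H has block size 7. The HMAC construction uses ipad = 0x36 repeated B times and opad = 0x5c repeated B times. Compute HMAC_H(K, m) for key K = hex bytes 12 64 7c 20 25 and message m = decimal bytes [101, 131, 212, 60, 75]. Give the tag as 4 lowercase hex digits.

02ee

Key hex bytes 12 64 7c 20 25 is 5 bytes ≤ B = 7; zero-pad to 7 bytes: K' = 12 64 7c 20 25 00 00.
K' ⊕ ipad = 24 52 4a 16 13 36 36.  K' ⊕ opad = 4e 38 20 7c 79 5c 5c.
Inner input = (K'⊕ipad) ∥ m = 24 52 4a 16 13 36 36 ∥ 65 83 d4 3c 4b.
Inner hash: sum = 36+82+74+22+19+54+54+101+131+212+60+75 = 920 → 03 98.
Outer input = (K'⊕opad) ∥ inner = 4e 38 20 7c 79 5c 5c ∥ 03 98.
Outer hash (tag): sum = 78+56+32+124+121+92+92+3+152 = 750 → 02 ee.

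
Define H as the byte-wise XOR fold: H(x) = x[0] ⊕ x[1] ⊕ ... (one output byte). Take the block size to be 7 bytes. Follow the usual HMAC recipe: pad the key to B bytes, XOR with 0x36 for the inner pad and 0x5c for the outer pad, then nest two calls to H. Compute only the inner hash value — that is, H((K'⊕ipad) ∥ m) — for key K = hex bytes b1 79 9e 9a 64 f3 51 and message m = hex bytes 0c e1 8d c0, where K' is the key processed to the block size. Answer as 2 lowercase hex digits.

Key hex bytes b1 79 9e 9a 64 f3 51 is exactly B = 7 bytes: K' = b1 79 9e 9a 64 f3 51.
K' ⊕ ipad = 87 4f a8 ac 52 c5 67.
Inner input = 87 4f a8 ac 52 c5 67 ∥ 0c e1 8d c0.
Inner hash: XOR 87⊕4f⊕a8⊕ac⊕52⊕c5⊕67⊕0c⊕e1⊕8d⊕c0 = 9c.

9c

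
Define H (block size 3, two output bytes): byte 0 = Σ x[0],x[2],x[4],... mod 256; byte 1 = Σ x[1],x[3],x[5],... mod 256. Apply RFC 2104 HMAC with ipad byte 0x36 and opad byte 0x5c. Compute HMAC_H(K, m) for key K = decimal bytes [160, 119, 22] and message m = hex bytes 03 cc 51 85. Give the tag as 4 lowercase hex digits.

Key decimal bytes [160, 119, 22] = a0 77 16 is exactly B = 3 bytes: K' = a0 77 16.
K' ⊕ ipad = 96 41 20.  K' ⊕ opad = fc 2b 4a.
Inner input = (K'⊕ipad) ∥ m = 96 41 20 ∥ 03 cc 51 85.
Inner hash: even-index sum = 519 mod 256 = 7; odd-index sum = 149 mod 256 = 149 → 07 95.
Outer input = (K'⊕opad) ∥ inner = fc 2b 4a ∥ 07 95.
Outer hash (tag): even-index sum = 475 mod 256 = 219; odd-index sum = 50 mod 256 = 50 → db 32.

db32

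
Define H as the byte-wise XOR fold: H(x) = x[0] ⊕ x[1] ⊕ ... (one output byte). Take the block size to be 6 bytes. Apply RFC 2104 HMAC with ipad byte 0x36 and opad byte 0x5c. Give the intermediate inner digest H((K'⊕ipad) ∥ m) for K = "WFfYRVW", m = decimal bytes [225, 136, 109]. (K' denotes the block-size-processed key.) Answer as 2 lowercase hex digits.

Key "WFfYRVW" = 57 46 66 59 52 56 57 is 7 bytes > B = 6, so hash it first: H(key) = 7d, then zero-pad to 6 bytes: K' = 7d 00 00 00 00 00.
K' ⊕ ipad = 4b 36 36 36 36 36.
Inner input = 4b 36 36 36 36 36 ∥ e1 88 6d.
Inner hash: XOR 4b⊕36⊕36⊕36⊕36⊕36⊕e1⊕88⊕6d = 79.

79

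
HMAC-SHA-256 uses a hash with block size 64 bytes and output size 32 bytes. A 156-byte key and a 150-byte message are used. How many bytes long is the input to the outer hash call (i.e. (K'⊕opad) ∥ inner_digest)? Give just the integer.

96

Key is 156 > 64 bytes, so it is hashed to 32 bytes then zero-padded to 64: |K'| = 64.
Outer input = (K'⊕opad) ∥ H(inner) → 64 + 32 = 96 bytes.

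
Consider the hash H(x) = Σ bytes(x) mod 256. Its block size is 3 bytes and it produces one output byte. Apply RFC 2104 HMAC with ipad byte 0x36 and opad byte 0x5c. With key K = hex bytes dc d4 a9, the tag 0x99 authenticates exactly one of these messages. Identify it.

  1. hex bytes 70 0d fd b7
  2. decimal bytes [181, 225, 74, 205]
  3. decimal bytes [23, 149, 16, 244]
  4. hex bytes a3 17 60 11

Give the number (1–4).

1

Key hex bytes dc d4 a9 is exactly B = 3 bytes: K' = dc d4 a9.
K' ⊕ ipad = ea e2 9f; K' ⊕ opad = 80 88 f5.
m1: inner = H(ea e2 9f 70 0d fd b7) = 9c; tag = H(80 88 f5 9c) = 99 ← matches
m2: inner = H(ea e2 9f b5 e1 4a cd) = 18; tag = H(80 88 f5 18) = 15
m3: inner = H(ea e2 9f 17 95 10 f4) = 1b; tag = H(80 88 f5 1b) = 18
m4: inner = H(ea e2 9f a3 17 60 11) = 96; tag = H(80 88 f5 96) = 93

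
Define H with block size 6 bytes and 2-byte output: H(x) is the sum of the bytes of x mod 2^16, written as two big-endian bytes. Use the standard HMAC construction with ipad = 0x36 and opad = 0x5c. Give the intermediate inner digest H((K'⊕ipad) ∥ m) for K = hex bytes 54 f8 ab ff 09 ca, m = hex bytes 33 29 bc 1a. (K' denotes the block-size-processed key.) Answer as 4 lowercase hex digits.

Key hex bytes 54 f8 ab ff 09 ca is exactly B = 6 bytes: K' = 54 f8 ab ff 09 ca.
K' ⊕ ipad = 62 ce 9d c9 3f fc.
Inner input = 62 ce 9d c9 3f fc ∥ 33 29 bc 1a.
Inner hash: sum = 98+206+157+201+63+252+51+41+188+26 = 1283 → 05 03.

0503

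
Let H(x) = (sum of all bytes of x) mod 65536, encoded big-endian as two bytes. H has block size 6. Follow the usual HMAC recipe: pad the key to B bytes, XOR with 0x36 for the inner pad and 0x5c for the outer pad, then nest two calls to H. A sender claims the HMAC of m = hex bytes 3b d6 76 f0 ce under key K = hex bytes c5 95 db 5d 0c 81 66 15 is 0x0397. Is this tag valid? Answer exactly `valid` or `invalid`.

Key hex bytes c5 95 db 5d 0c 81 66 15 is 8 bytes > B = 6, so hash it first: H(key) = 03 9a, then zero-pad to 6 bytes: K' = 03 9a 00 00 00 00.
K' ⊕ ipad = 35 ac 36 36 36 36; K' ⊕ opad = 5f c6 5c 5c 5c 5c.
Inner hash: sum = 53+172+54+54+54+54+59+214+118+240+206 = 1278 → 04 fe.
Outer hash (recomputed tag): sum = 95+198+92+92+92+92+4+254 = 919 → 03 97.
Recomputed tag = 0397; claimed = 0397 → match.

valid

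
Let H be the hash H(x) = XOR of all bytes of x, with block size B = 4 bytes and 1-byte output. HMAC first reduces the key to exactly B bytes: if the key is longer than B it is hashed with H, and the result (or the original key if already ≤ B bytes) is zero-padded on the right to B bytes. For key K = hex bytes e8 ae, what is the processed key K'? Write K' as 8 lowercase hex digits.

e8ae0000

Key hex bytes e8 ae is 2 bytes ≤ B = 4; zero-pad to 4 bytes: K' = e8 ae 00 00.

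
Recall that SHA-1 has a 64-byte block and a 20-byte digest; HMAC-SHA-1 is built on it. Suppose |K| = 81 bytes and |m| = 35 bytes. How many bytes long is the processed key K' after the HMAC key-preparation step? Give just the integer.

Key is 81 > 64 bytes, so it is hashed to 20 bytes then zero-padded to 64: |K'| = 64.

64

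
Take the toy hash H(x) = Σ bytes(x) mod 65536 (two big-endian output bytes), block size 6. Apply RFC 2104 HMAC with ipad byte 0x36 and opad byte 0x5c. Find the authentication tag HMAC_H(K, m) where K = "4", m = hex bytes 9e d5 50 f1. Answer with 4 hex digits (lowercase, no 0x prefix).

Key "4" = 34 is 1 byte ≤ B = 6; zero-pad to 6 bytes: K' = 34 00 00 00 00 00.
K' ⊕ ipad = 02 36 36 36 36 36.  K' ⊕ opad = 68 5c 5c 5c 5c 5c.
Inner input = (K'⊕ipad) ∥ m = 02 36 36 36 36 36 ∥ 9e d5 50 f1.
Inner hash: sum = 2+54+54+54+54+54+158+213+80+241 = 964 → 03 c4.
Outer input = (K'⊕opad) ∥ inner = 68 5c 5c 5c 5c 5c ∥ 03 c4.
Outer hash (tag): sum = 104+92+92+92+92+92+3+196 = 763 → 02 fb.

02fb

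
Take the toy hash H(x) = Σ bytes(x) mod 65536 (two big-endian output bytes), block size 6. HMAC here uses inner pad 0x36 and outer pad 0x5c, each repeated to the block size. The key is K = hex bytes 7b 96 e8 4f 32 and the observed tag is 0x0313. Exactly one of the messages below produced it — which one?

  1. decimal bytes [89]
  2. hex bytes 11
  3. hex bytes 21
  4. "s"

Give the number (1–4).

2

Key hex bytes 7b 96 e8 4f 32 is 5 bytes ≤ B = 6; zero-pad to 6 bytes: K' = 7b 96 e8 4f 32 00.
K' ⊕ ipad = 4d a0 de 79 04 36; K' ⊕ opad = 27 ca b4 13 6e 5c.
m1: inner = H(4d a0 de 79 04 36 59) = 02 d7; tag = H(27 ca b4 13 6e 5c 02 d7) = 035b
m2: inner = H(4d a0 de 79 04 36 11) = 02 8f; tag = H(27 ca b4 13 6e 5c 02 8f) = 0313 ← matches
m3: inner = H(4d a0 de 79 04 36 21) = 02 9f; tag = H(27 ca b4 13 6e 5c 02 9f) = 0323
m4: inner = H(4d a0 de 79 04 36 73) = 02 f1; tag = H(27 ca b4 13 6e 5c 02 f1) = 0375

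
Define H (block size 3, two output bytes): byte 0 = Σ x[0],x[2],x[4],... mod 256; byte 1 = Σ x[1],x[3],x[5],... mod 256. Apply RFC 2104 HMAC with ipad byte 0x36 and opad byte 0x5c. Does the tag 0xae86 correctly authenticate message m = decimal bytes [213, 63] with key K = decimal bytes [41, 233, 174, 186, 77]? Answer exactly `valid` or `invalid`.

invalid

Key decimal bytes [41, 233, 174, 186, 77] = 29 e9 ae ba 4d is 5 bytes > B = 3, so hash it first: H(key) = 24 a3, then zero-pad to 3 bytes: K' = 24 a3 00.
K' ⊕ ipad = 12 95 36; K' ⊕ opad = 78 ff 5c.
Inner hash: even-index sum = 135 mod 256 = 135; odd-index sum = 362 mod 256 = 106 → 87 6a.
Outer hash (recomputed tag): even-index sum = 318 mod 256 = 62; odd-index sum = 390 mod 256 = 134 → 3e 86.
Recomputed tag = 3e86; claimed = ae86 → mismatch.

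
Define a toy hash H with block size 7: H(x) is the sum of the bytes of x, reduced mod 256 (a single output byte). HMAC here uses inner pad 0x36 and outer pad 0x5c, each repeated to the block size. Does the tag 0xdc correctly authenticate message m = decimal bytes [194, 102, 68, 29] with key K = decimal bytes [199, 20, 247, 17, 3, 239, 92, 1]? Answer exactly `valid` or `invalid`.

invalid

Key decimal bytes [199, 20, 247, 17, 3, 239, 92, 1] = c7 14 f7 11 03 ef 5c 01 is 8 bytes > B = 7, so hash it first: H(key) = 32, then zero-pad to 7 bytes: K' = 32 00 00 00 00 00 00.
K' ⊕ ipad = 04 36 36 36 36 36 36; K' ⊕ opad = 6e 5c 5c 5c 5c 5c 5c.
Inner hash: sum = 4+54+54+54+54+54+54+194+102+68+29 = 721; mod 256 = 209 → d1.
Outer hash (recomputed tag): sum = 110+92+92+92+92+92+92+209 = 871; mod 256 = 103 → 67.
Recomputed tag = 67; claimed = dc → mismatch.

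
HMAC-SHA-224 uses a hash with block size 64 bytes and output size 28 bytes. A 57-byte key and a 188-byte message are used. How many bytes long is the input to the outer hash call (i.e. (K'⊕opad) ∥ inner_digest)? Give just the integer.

Key is 57 ≤ 64 bytes, zero-padded: |K'| = 64.
Outer input = (K'⊕opad) ∥ H(inner) → 64 + 28 = 92 bytes.

92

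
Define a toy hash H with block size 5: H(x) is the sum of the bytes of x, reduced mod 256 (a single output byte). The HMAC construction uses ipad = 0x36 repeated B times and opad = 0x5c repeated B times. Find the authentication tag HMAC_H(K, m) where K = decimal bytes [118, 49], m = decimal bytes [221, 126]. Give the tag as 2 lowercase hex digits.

Key decimal bytes [118, 49] = 76 31 is 2 bytes ≤ B = 5; zero-pad to 5 bytes: K' = 76 31 00 00 00.
K' ⊕ ipad = 40 07 36 36 36.  K' ⊕ opad = 2a 6d 5c 5c 5c.
Inner input = (K'⊕ipad) ∥ m = 40 07 36 36 36 ∥ dd 7e.
Inner hash: sum = 64+7+54+54+54+221+126 = 580; mod 256 = 68 → 44.
Outer input = (K'⊕opad) ∥ inner = 2a 6d 5c 5c 5c ∥ 44.
Outer hash (tag): sum = 42+109+92+92+92+68 = 495; mod 256 = 239 → ef.

ef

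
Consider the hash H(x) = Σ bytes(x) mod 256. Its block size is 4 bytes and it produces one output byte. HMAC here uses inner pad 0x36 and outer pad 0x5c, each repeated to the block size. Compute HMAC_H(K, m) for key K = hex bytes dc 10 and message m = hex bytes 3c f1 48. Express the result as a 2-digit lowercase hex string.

75

Key hex bytes dc 10 is 2 bytes ≤ B = 4; zero-pad to 4 bytes: K' = dc 10 00 00.
K' ⊕ ipad = ea 26 36 36.  K' ⊕ opad = 80 4c 5c 5c.
Inner input = (K'⊕ipad) ∥ m = ea 26 36 36 ∥ 3c f1 48.
Inner hash: sum = 234+38+54+54+60+241+72 = 753; mod 256 = 241 → f1.
Outer input = (K'⊕opad) ∥ inner = 80 4c 5c 5c ∥ f1.
Outer hash (tag): sum = 128+76+92+92+241 = 629; mod 256 = 117 → 75.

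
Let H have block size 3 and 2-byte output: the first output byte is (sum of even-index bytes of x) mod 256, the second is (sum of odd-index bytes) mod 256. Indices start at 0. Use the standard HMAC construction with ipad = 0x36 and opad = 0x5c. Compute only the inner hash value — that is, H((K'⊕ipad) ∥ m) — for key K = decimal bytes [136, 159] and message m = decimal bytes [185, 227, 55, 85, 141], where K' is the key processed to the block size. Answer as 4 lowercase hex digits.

2c26

Key decimal bytes [136, 159] = 88 9f is 2 bytes ≤ B = 3; zero-pad to 3 bytes: K' = 88 9f 00.
K' ⊕ ipad = be a9 36.
Inner input = be a9 36 ∥ b9 e3 37 55 8d.
Inner hash: even-index sum = 556 mod 256 = 44; odd-index sum = 550 mod 256 = 38 → 2c 26.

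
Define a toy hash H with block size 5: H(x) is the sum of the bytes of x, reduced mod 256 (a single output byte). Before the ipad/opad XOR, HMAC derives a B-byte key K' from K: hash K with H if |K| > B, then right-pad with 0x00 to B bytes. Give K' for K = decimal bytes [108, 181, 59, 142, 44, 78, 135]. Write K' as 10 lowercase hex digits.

|K| = 7 > B = 5, so first hash the key.
H(K): sum = 108+181+59+142+44+78+135 = 747; mod 256 = 235 → eb.
Zero-pad H(K) = eb to 5 bytes: K' = eb 00 00 00 00.

eb00000000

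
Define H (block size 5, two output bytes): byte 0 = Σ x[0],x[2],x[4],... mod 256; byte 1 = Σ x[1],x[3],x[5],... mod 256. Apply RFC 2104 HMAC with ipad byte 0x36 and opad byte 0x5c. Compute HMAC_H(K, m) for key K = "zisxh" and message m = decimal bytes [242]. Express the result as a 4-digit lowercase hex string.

2848

Key "zisxh" = 7a 69 73 78 68 is exactly B = 5 bytes: K' = 7a 69 73 78 68.
K' ⊕ ipad = 4c 5f 45 4e 5e.  K' ⊕ opad = 26 35 2f 24 34.
Inner input = (K'⊕ipad) ∥ m = 4c 5f 45 4e 5e ∥ f2.
Inner hash: even-index sum = 239 mod 256 = 239; odd-index sum = 415 mod 256 = 159 → ef 9f.
Outer input = (K'⊕opad) ∥ inner = 26 35 2f 24 34 ∥ ef 9f.
Outer hash (tag): even-index sum = 296 mod 256 = 40; odd-index sum = 328 mod 256 = 72 → 28 48.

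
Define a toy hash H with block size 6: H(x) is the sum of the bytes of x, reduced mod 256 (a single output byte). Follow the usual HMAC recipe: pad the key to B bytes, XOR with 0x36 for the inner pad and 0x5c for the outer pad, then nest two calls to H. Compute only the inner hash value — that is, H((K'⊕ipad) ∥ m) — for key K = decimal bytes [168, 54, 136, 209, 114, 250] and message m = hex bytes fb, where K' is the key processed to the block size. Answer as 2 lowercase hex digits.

4e

Key decimal bytes [168, 54, 136, 209, 114, 250] = a8 36 88 d1 72 fa is exactly B = 6 bytes: K' = a8 36 88 d1 72 fa.
K' ⊕ ipad = 9e 00 be e7 44 cc.
Inner input = 9e 00 be e7 44 cc ∥ fb.
Inner hash: sum = 158+0+190+231+68+204+251 = 1102; mod 256 = 78 → 4e.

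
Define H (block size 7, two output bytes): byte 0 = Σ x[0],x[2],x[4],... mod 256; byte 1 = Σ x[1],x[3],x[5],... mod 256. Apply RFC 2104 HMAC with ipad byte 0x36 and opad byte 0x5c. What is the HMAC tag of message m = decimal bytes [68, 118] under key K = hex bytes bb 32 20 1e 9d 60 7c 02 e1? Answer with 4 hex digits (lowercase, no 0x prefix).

Key hex bytes bb 32 20 1e 9d 60 7c 02 e1 is 9 bytes > B = 7, so hash it first: H(key) = d5 b2, then zero-pad to 7 bytes: K' = d5 b2 00 00 00 00 00.
K' ⊕ ipad = e3 84 36 36 36 36 36.  K' ⊕ opad = 89 ee 5c 5c 5c 5c 5c.
Inner input = (K'⊕ipad) ∥ m = e3 84 36 36 36 36 36 ∥ 44 76.
Inner hash: even-index sum = 507 mod 256 = 251; odd-index sum = 308 mod 256 = 52 → fb 34.
Outer input = (K'⊕opad) ∥ inner = 89 ee 5c 5c 5c 5c 5c ∥ fb 34.
Outer hash (tag): even-index sum = 465 mod 256 = 209; odd-index sum = 673 mod 256 = 161 → d1 a1.

d1a1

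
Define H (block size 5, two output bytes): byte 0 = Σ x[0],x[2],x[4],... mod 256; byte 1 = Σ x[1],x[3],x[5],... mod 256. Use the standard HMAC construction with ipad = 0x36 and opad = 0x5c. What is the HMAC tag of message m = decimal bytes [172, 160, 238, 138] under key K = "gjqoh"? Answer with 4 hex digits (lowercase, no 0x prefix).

Key "gjqoh" = 67 6a 71 6f 68 is exactly B = 5 bytes: K' = 67 6a 71 6f 68.
K' ⊕ ipad = 51 5c 47 59 5e.  K' ⊕ opad = 3b 36 2d 33 34.
Inner input = (K'⊕ipad) ∥ m = 51 5c 47 59 5e ∥ ac a0 ee 8a.
Inner hash: even-index sum = 544 mod 256 = 32; odd-index sum = 591 mod 256 = 79 → 20 4f.
Outer input = (K'⊕opad) ∥ inner = 3b 36 2d 33 34 ∥ 20 4f.
Outer hash (tag): even-index sum = 235 mod 256 = 235; odd-index sum = 137 mod 256 = 137 → eb 89.

eb89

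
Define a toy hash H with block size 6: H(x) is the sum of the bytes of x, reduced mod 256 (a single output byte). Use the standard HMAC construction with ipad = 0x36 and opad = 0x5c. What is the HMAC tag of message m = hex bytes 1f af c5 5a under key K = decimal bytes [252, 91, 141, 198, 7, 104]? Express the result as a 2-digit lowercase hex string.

Key decimal bytes [252, 91, 141, 198, 7, 104] = fc 5b 8d c6 07 68 is exactly B = 6 bytes: K' = fc 5b 8d c6 07 68.
K' ⊕ ipad = ca 6d bb f0 31 5e.  K' ⊕ opad = a0 07 d1 9a 5b 34.
Inner input = (K'⊕ipad) ∥ m = ca 6d bb f0 31 5e ∥ 1f af c5 5a.
Inner hash: sum = 202+109+187+240+49+94+31+175+197+90 = 1374; mod 256 = 94 → 5e.
Outer input = (K'⊕opad) ∥ inner = a0 07 d1 9a 5b 34 ∥ 5e.
Outer hash (tag): sum = 160+7+209+154+91+52+94 = 767; mod 256 = 255 → ff.

ff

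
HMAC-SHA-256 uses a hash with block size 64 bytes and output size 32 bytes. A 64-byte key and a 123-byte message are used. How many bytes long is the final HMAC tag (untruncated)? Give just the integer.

32

The tag is one SHA-256 digest: 32 bytes.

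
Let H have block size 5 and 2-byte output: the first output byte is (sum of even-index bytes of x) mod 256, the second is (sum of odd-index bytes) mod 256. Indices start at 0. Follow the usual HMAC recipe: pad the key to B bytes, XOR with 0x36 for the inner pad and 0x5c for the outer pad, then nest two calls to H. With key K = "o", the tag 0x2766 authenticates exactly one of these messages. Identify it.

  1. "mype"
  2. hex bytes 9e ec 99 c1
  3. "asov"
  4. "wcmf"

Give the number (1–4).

3

Key "o" = 6f is 1 byte ≤ B = 5; zero-pad to 5 bytes: K' = 6f 00 00 00 00.
K' ⊕ ipad = 59 36 36 36 36; K' ⊕ opad = 33 5c 5c 5c 5c.
m1: inner = H(59 36 36 36 36 6d 79 70 65) = a3 49; tag = H(33 5c 5c 5c 5c a3 49) = 345b
m2: inner = H(59 36 36 36 36 9e ec 99 c1) = 72 a3; tag = H(33 5c 5c 5c 5c 72 a3) = 8e2a
m3: inner = H(59 36 36 36 36 61 73 6f 76) = ae 3c; tag = H(33 5c 5c 5c 5c ae 3c) = 2766 ← matches
m4: inner = H(59 36 36 36 36 77 63 6d 66) = 8e 50; tag = H(33 5c 5c 5c 5c 8e 50) = 3b46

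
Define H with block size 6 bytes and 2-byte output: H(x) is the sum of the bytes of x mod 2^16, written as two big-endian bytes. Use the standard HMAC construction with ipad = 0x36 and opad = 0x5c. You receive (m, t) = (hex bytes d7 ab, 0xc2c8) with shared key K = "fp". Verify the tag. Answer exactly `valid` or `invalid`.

invalid

Key "fp" = 66 70 is 2 bytes ≤ B = 6; zero-pad to 6 bytes: K' = 66 70 00 00 00 00.
K' ⊕ ipad = 50 46 36 36 36 36; K' ⊕ opad = 3a 2c 5c 5c 5c 5c.
Inner hash: sum = 80+70+54+54+54+54+215+171 = 752 → 02 f0.
Outer hash (recomputed tag): sum = 58+44+92+92+92+92+2+240 = 712 → 02 c8.
Recomputed tag = 02c8; claimed = c2c8 → mismatch.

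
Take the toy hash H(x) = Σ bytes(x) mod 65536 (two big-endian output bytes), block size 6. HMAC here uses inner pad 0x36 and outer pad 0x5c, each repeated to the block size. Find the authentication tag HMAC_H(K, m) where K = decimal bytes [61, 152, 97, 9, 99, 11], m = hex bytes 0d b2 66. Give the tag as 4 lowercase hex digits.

0256

Key decimal bytes [61, 152, 97, 9, 99, 11] = 3d 98 61 09 63 0b is exactly B = 6 bytes: K' = 3d 98 61 09 63 0b.
K' ⊕ ipad = 0b ae 57 3f 55 3d.  K' ⊕ opad = 61 c4 3d 55 3f 57.
Inner input = (K'⊕ipad) ∥ m = 0b ae 57 3f 55 3d ∥ 0d b2 66.
Inner hash: sum = 11+174+87+63+85+61+13+178+102 = 774 → 03 06.
Outer input = (K'⊕opad) ∥ inner = 61 c4 3d 55 3f 57 ∥ 03 06.
Outer hash (tag): sum = 97+196+61+85+63+87+3+6 = 598 → 02 56.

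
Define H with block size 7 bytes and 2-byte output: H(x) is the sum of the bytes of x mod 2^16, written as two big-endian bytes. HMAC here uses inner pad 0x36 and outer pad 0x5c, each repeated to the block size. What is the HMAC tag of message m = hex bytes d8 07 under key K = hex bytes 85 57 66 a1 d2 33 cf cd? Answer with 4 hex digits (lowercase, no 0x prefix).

03cf

Key hex bytes 85 57 66 a1 d2 33 cf cd is 8 bytes > B = 7, so hash it first: H(key) = 04 84, then zero-pad to 7 bytes: K' = 04 84 00 00 00 00 00.
K' ⊕ ipad = 32 b2 36 36 36 36 36.  K' ⊕ opad = 58 d8 5c 5c 5c 5c 5c.
Inner input = (K'⊕ipad) ∥ m = 32 b2 36 36 36 36 36 ∥ d8 07.
Inner hash: sum = 50+178+54+54+54+54+54+216+7 = 721 → 02 d1.
Outer input = (K'⊕opad) ∥ inner = 58 d8 5c 5c 5c 5c 5c ∥ 02 d1.
Outer hash (tag): sum = 88+216+92+92+92+92+92+2+209 = 975 → 03 cf.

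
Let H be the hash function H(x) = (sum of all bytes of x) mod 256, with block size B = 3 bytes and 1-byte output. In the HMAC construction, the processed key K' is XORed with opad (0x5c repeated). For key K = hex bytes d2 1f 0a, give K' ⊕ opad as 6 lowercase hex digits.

8e4356

Key hex bytes d2 1f 0a is exactly B = 3 bytes: K' = d2 1f 0a.
XOR each byte with 0x5c: d2⊕5c=8e, 1f⊕5c=43, 0a⊕5c=56.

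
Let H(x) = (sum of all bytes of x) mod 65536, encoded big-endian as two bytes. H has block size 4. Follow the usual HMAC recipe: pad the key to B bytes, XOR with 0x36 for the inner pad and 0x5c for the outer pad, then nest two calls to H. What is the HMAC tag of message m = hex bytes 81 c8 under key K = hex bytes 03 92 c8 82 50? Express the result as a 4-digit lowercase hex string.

018d

Key hex bytes 03 92 c8 82 50 is 5 bytes > B = 4, so hash it first: H(key) = 02 2f, then zero-pad to 4 bytes: K' = 02 2f 00 00.
K' ⊕ ipad = 34 19 36 36.  K' ⊕ opad = 5e 73 5c 5c.
Inner input = (K'⊕ipad) ∥ m = 34 19 36 36 ∥ 81 c8.
Inner hash: sum = 52+25+54+54+129+200 = 514 → 02 02.
Outer input = (K'⊕opad) ∥ inner = 5e 73 5c 5c ∥ 02 02.
Outer hash (tag): sum = 94+115+92+92+2+2 = 397 → 01 8d.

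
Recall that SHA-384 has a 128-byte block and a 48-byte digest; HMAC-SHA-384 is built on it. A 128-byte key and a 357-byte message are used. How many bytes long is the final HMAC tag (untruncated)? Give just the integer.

The tag is one SHA-384 digest: 48 bytes.

48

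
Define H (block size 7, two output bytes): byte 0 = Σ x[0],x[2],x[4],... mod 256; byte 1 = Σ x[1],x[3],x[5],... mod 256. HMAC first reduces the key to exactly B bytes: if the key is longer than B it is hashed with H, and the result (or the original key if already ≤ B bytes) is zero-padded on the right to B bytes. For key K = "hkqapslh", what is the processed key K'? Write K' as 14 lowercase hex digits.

b5a70000000000

|K| = 8 > B = 7, so first hash the key.
H(K): even-index sum = 437 mod 256 = 181; odd-index sum = 423 mod 256 = 167 → b5 a7.
Zero-pad H(K) = b5 a7 to 7 bytes: K' = b5 a7 00 00 00 00 00.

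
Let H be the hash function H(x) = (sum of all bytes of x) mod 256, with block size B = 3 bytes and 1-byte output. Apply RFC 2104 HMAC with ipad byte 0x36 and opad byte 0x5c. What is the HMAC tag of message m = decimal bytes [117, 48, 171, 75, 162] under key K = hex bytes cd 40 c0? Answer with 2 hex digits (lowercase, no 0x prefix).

ed

Key hex bytes cd 40 c0 is exactly B = 3 bytes: K' = cd 40 c0.
K' ⊕ ipad = fb 76 f6.  K' ⊕ opad = 91 1c 9c.
Inner input = (K'⊕ipad) ∥ m = fb 76 f6 ∥ 75 30 ab 4b a2.
Inner hash: sum = 251+118+246+117+48+171+75+162 = 1188; mod 256 = 164 → a4.
Outer input = (K'⊕opad) ∥ inner = 91 1c 9c ∥ a4.
Outer hash (tag): sum = 145+28+156+164 = 493; mod 256 = 237 → ed.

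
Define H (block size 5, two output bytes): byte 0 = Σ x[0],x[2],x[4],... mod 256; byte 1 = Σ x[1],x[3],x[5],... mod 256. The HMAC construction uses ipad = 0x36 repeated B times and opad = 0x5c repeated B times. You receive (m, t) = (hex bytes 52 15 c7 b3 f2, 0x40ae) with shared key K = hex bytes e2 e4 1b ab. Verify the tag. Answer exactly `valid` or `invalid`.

invalid

Key hex bytes e2 e4 1b ab is 4 bytes ≤ B = 5; zero-pad to 5 bytes: K' = e2 e4 1b ab 00.
K' ⊕ ipad = d4 d2 2d 9d 36; K' ⊕ opad = be b8 47 f7 5c.
Inner hash: even-index sum = 511 mod 256 = 255; odd-index sum = 890 mod 256 = 122 → ff 7a.
Outer hash (recomputed tag): even-index sum = 475 mod 256 = 219; odd-index sum = 686 mod 256 = 174 → db ae.
Recomputed tag = dbae; claimed = 40ae → mismatch.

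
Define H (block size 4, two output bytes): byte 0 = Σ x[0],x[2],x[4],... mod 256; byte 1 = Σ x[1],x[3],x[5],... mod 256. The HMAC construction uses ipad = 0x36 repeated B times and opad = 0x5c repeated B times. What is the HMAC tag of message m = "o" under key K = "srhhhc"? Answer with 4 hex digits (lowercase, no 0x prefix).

95fe

Key "srhhhc" = 73 72 68 68 68 63 is 6 bytes > B = 4, so hash it first: H(key) = 43 3d, then zero-pad to 4 bytes: K' = 43 3d 00 00.
K' ⊕ ipad = 75 0b 36 36.  K' ⊕ opad = 1f 61 5c 5c.
Inner input = (K'⊕ipad) ∥ m = 75 0b 36 36 ∥ 6f.
Inner hash: even-index sum = 282 mod 256 = 26; odd-index sum = 65 mod 256 = 65 → 1a 41.
Outer input = (K'⊕opad) ∥ inner = 1f 61 5c 5c ∥ 1a 41.
Outer hash (tag): even-index sum = 149 mod 256 = 149; odd-index sum = 254 mod 256 = 254 → 95 fe.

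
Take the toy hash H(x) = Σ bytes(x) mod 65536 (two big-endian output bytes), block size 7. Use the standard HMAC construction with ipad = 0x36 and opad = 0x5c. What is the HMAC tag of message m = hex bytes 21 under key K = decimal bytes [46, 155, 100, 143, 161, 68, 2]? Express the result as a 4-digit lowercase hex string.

03e8

Key decimal bytes [46, 155, 100, 143, 161, 68, 2] = 2e 9b 64 8f a1 44 02 is exactly B = 7 bytes: K' = 2e 9b 64 8f a1 44 02.
K' ⊕ ipad = 18 ad 52 b9 97 72 34.  K' ⊕ opad = 72 c7 38 d3 fd 18 5e.
Inner input = (K'⊕ipad) ∥ m = 18 ad 52 b9 97 72 34 ∥ 21.
Inner hash: sum = 24+173+82+185+151+114+52+33 = 814 → 03 2e.
Outer input = (K'⊕opad) ∥ inner = 72 c7 38 d3 fd 18 5e ∥ 03 2e.
Outer hash (tag): sum = 114+199+56+211+253+24+94+3+46 = 1000 → 03 e8.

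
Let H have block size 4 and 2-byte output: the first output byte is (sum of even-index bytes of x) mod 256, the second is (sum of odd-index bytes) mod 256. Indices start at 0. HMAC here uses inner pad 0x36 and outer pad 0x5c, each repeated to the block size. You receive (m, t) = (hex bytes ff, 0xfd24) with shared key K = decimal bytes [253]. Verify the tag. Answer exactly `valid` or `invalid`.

valid

Key decimal bytes [253] = fd is 1 byte ≤ B = 4; zero-pad to 4 bytes: K' = fd 00 00 00.
K' ⊕ ipad = cb 36 36 36; K' ⊕ opad = a1 5c 5c 5c.
Inner hash: even-index sum = 512 mod 256 = 0; odd-index sum = 108 mod 256 = 108 → 00 6c.
Outer hash (recomputed tag): even-index sum = 253 mod 256 = 253; odd-index sum = 292 mod 256 = 36 → fd 24.
Recomputed tag = fd24; claimed = fd24 → match.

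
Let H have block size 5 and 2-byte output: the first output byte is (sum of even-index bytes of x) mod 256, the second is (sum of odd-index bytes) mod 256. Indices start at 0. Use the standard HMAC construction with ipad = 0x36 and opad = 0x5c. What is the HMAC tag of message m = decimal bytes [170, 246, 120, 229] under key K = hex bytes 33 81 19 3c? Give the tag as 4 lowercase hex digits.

f382

Key hex bytes 33 81 19 3c is 4 bytes ≤ B = 5; zero-pad to 5 bytes: K' = 33 81 19 3c 00.
K' ⊕ ipad = 05 b7 2f 0a 36.  K' ⊕ opad = 6f dd 45 60 5c.
Inner input = (K'⊕ipad) ∥ m = 05 b7 2f 0a 36 ∥ aa f6 78 e5.
Inner hash: even-index sum = 581 mod 256 = 69; odd-index sum = 483 mod 256 = 227 → 45 e3.
Outer input = (K'⊕opad) ∥ inner = 6f dd 45 60 5c ∥ 45 e3.
Outer hash (tag): even-index sum = 499 mod 256 = 243; odd-index sum = 386 mod 256 = 130 → f3 82.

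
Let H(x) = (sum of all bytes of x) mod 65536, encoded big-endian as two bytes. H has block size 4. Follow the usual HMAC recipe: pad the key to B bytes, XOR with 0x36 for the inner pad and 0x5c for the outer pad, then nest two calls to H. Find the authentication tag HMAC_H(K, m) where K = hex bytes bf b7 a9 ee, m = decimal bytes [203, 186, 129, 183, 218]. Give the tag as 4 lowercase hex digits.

Key hex bytes bf b7 a9 ee is exactly B = 4 bytes: K' = bf b7 a9 ee.
K' ⊕ ipad = 89 81 9f d8.  K' ⊕ opad = e3 eb f5 b2.
Inner input = (K'⊕ipad) ∥ m = 89 81 9f d8 ∥ cb ba 81 b7 da.
Inner hash: sum = 137+129+159+216+203+186+129+183+218 = 1560 → 06 18.
Outer input = (K'⊕opad) ∥ inner = e3 eb f5 b2 ∥ 06 18.
Outer hash (tag): sum = 227+235+245+178+6+24 = 915 → 03 93.

0393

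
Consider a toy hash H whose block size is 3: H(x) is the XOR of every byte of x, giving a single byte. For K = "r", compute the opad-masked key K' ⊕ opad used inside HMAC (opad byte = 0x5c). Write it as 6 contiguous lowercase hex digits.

Key "r" = 72 is 1 byte ≤ B = 3; zero-pad to 3 bytes: K' = 72 00 00.
XOR each byte with 0x5c: 72⊕5c=2e, 00⊕5c=5c, 00⊕5c=5c.

2e5c5c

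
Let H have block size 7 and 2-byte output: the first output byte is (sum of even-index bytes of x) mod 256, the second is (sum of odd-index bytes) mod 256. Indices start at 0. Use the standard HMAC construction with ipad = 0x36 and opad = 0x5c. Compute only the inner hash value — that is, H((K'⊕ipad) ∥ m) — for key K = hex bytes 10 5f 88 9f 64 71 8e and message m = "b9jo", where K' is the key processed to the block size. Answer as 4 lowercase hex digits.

Key hex bytes 10 5f 88 9f 64 71 8e is exactly B = 7 bytes: K' = 10 5f 88 9f 64 71 8e.
K' ⊕ ipad = 26 69 be a9 52 47 b8.
Inner input = 26 69 be a9 52 47 b8 ∥ 62 39 6a 6f.
Inner hash: even-index sum = 662 mod 256 = 150; odd-index sum = 549 mod 256 = 37 → 96 25.

9625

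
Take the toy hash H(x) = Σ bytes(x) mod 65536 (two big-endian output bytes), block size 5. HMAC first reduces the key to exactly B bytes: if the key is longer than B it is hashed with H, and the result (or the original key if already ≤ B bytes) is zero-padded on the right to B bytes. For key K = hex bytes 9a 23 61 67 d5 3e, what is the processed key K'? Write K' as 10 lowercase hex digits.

0298000000

|K| = 6 > B = 5, so first hash the key.
H(K): sum = 154+35+97+103+213+62 = 664 → 02 98.
Zero-pad H(K) = 02 98 to 5 bytes: K' = 02 98 00 00 00.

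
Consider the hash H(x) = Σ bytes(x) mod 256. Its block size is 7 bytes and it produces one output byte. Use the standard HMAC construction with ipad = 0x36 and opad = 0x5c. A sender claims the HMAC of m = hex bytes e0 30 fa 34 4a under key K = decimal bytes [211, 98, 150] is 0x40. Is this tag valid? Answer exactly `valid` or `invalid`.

Key decimal bytes [211, 98, 150] = d3 62 96 is 3 bytes ≤ B = 7; zero-pad to 7 bytes: K' = d3 62 96 00 00 00 00.
K' ⊕ ipad = e5 54 a0 36 36 36 36; K' ⊕ opad = 8f 3e ca 5c 5c 5c 5c.
Inner hash: sum = 229+84+160+54+54+54+54+224+48+250+52+74 = 1337; mod 256 = 57 → 39.
Outer hash (recomputed tag): sum = 143+62+202+92+92+92+92+57 = 832; mod 256 = 64 → 40.
Recomputed tag = 40; claimed = 40 → match.

valid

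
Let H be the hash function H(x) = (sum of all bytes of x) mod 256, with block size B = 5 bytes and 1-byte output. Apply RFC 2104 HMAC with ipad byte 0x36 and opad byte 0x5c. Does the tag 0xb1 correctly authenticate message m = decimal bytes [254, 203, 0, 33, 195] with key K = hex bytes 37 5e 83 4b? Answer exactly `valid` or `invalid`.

invalid

Key hex bytes 37 5e 83 4b is 4 bytes ≤ B = 5; zero-pad to 5 bytes: K' = 37 5e 83 4b 00.
K' ⊕ ipad = 01 68 b5 7d 36; K' ⊕ opad = 6b 02 df 17 5c.
Inner hash: sum = 1+104+181+125+54+254+203+0+33+195 = 1150; mod 256 = 126 → 7e.
Outer hash (recomputed tag): sum = 107+2+223+23+92+126 = 573; mod 256 = 61 → 3d.
Recomputed tag = 3d; claimed = b1 → mismatch.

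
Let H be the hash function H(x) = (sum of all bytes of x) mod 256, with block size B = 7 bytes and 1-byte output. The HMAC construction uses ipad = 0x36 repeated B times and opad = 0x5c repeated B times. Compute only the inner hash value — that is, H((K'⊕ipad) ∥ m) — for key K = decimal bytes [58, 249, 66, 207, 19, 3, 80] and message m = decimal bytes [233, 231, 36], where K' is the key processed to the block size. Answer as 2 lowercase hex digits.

fc

Key decimal bytes [58, 249, 66, 207, 19, 3, 80] = 3a f9 42 cf 13 03 50 is exactly B = 7 bytes: K' = 3a f9 42 cf 13 03 50.
K' ⊕ ipad = 0c cf 74 f9 25 35 66.
Inner input = 0c cf 74 f9 25 35 66 ∥ e9 e7 24.
Inner hash: sum = 12+207+116+249+37+53+102+233+231+36 = 1276; mod 256 = 252 → fc.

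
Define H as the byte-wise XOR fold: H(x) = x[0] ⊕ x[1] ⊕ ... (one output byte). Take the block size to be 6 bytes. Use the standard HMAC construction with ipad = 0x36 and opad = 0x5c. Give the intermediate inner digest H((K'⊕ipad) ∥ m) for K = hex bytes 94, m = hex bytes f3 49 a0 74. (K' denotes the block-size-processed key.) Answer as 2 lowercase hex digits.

fa

Key hex bytes 94 is 1 byte ≤ B = 6; zero-pad to 6 bytes: K' = 94 00 00 00 00 00.
K' ⊕ ipad = a2 36 36 36 36 36.
Inner input = a2 36 36 36 36 36 ∥ f3 49 a0 74.
Inner hash: XOR a2⊕36⊕36⊕36⊕36⊕36⊕f3⊕49⊕a0⊕74 = fa.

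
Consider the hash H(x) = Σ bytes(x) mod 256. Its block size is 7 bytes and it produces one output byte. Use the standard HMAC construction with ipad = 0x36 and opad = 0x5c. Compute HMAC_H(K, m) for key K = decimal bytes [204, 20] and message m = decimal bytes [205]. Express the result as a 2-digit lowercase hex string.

Key decimal bytes [204, 20] = cc 14 is 2 bytes ≤ B = 7; zero-pad to 7 bytes: K' = cc 14 00 00 00 00 00.
K' ⊕ ipad = fa 22 36 36 36 36 36.  K' ⊕ opad = 90 48 5c 5c 5c 5c 5c.
Inner input = (K'⊕ipad) ∥ m = fa 22 36 36 36 36 36 ∥ cd.
Inner hash: sum = 250+34+54+54+54+54+54+205 = 759; mod 256 = 247 → f7.
Outer input = (K'⊕opad) ∥ inner = 90 48 5c 5c 5c 5c 5c ∥ f7.
Outer hash (tag): sum = 144+72+92+92+92+92+92+247 = 923; mod 256 = 155 → 9b.

9b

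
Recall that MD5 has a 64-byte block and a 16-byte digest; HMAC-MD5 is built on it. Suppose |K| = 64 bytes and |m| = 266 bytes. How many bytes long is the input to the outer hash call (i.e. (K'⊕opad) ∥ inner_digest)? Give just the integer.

80

Key is 64 ≤ 64 bytes, zero-padded: |K'| = 64.
Outer input = (K'⊕opad) ∥ H(inner) → 64 + 16 = 80 bytes.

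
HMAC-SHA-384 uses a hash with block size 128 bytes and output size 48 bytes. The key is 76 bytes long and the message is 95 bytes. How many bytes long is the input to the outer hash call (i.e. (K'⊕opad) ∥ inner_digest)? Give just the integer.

Key is 76 ≤ 128 bytes, zero-padded: |K'| = 128.
Outer input = (K'⊕opad) ∥ H(inner) → 128 + 48 = 176 bytes.

176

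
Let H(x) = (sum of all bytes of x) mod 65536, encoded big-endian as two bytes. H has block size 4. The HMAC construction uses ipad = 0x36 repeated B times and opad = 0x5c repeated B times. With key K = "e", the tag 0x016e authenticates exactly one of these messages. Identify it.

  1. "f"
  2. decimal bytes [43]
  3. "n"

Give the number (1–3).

2

Key "e" = 65 is 1 byte ≤ B = 4; zero-pad to 4 bytes: K' = 65 00 00 00.
K' ⊕ ipad = 53 36 36 36; K' ⊕ opad = 39 5c 5c 5c.
m1: inner = H(53 36 36 36 66) = 01 5b; tag = H(39 5c 5c 5c 01 5b) = 01a9
m2: inner = H(53 36 36 36 2b) = 01 20; tag = H(39 5c 5c 5c 01 20) = 016e ← matches
m3: inner = H(53 36 36 36 6e) = 01 63; tag = H(39 5c 5c 5c 01 63) = 01b1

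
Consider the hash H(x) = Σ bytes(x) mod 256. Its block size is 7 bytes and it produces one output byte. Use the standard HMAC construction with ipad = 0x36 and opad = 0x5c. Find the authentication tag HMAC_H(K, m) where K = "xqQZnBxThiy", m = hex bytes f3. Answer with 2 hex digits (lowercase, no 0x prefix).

Key "xqQZnBxThiy" = 78 71 51 5a 6e 42 78 54 68 69 79 is 11 bytes > B = 7, so hash it first: H(key) = 5a, then zero-pad to 7 bytes: K' = 5a 00 00 00 00 00 00.
K' ⊕ ipad = 6c 36 36 36 36 36 36.  K' ⊕ opad = 06 5c 5c 5c 5c 5c 5c.
Inner input = (K'⊕ipad) ∥ m = 6c 36 36 36 36 36 36 ∥ f3.
Inner hash: sum = 108+54+54+54+54+54+54+243 = 675; mod 256 = 163 → a3.
Outer input = (K'⊕opad) ∥ inner = 06 5c 5c 5c 5c 5c 5c ∥ a3.
Outer hash (tag): sum = 6+92+92+92+92+92+92+163 = 721; mod 256 = 209 → d1.

d1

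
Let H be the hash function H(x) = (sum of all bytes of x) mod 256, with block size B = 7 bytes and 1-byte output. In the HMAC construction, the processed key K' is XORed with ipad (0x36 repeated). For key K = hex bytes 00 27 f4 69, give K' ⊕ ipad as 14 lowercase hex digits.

Key hex bytes 00 27 f4 69 is 4 bytes ≤ B = 7; zero-pad to 7 bytes: K' = 00 27 f4 69 00 00 00.
XOR each byte with 0x36: 00⊕36=36, 27⊕36=11, f4⊕36=c2, 69⊕36=5f, 00⊕36=36, 00⊕36=36, 00⊕36=36.

3611c25f363636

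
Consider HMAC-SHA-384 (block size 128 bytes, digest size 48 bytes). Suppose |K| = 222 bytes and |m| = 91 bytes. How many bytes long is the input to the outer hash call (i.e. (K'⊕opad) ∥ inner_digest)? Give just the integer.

176

Key is 222 > 128 bytes, so it is hashed to 48 bytes then zero-padded to 128: |K'| = 128.
Outer input = (K'⊕opad) ∥ H(inner) → 128 + 48 = 176 bytes.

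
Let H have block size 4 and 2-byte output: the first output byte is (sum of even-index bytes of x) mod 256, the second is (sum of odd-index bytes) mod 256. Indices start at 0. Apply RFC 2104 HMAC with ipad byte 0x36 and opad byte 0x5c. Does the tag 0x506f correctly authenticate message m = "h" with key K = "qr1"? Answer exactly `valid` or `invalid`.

Key "qr1" = 71 72 31 is 3 bytes ≤ B = 4; zero-pad to 4 bytes: K' = 71 72 31 00.
K' ⊕ ipad = 47 44 07 36; K' ⊕ opad = 2d 2e 6d 5c.
Inner hash: even-index sum = 182 mod 256 = 182; odd-index sum = 122 mod 256 = 122 → b6 7a.
Outer hash (recomputed tag): even-index sum = 336 mod 256 = 80; odd-index sum = 260 mod 256 = 4 → 50 04.
Recomputed tag = 5004; claimed = 506f → mismatch.

invalid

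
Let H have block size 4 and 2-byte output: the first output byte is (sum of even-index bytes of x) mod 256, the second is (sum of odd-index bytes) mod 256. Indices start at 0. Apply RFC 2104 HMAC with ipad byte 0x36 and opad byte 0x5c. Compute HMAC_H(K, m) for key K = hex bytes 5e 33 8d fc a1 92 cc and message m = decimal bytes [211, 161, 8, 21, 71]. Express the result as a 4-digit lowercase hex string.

Key hex bytes 5e 33 8d fc a1 92 cc is 7 bytes > B = 4, so hash it first: H(key) = 58 c1, then zero-pad to 4 bytes: K' = 58 c1 00 00.
K' ⊕ ipad = 6e f7 36 36.  K' ⊕ opad = 04 9d 5c 5c.
Inner input = (K'⊕ipad) ∥ m = 6e f7 36 36 ∥ d3 a1 08 15 47.
Inner hash: even-index sum = 454 mod 256 = 198; odd-index sum = 483 mod 256 = 227 → c6 e3.
Outer input = (K'⊕opad) ∥ inner = 04 9d 5c 5c ∥ c6 e3.
Outer hash (tag): even-index sum = 294 mod 256 = 38; odd-index sum = 476 mod 256 = 220 → 26 dc.

26dc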